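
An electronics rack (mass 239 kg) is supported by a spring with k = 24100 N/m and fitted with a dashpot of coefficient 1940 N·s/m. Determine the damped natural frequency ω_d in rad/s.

9.19 rad/s

ω_n = √(k/m) = √(24100/239) = 10.04 rad/s.
Critical damping c_c = 2√(k·m) = 2√(24100 × 239) = 4800 N·s/m, so ζ = c/c_c = 1940/4800 = 0.4042.
ω_d = ω_n√(1 − ζ²) = 10.04 × √(1 − 0.163) = 9.185 rad/s.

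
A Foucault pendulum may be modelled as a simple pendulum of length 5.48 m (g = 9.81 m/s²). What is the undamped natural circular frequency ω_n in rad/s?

1.34 rad/s

For a simple pendulum ω_n = √(g/L) = √(9.81/5.48) = √1.790 = 1.338 rad/s.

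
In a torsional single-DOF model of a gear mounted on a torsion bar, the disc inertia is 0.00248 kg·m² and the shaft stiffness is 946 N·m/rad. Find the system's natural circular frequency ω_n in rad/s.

618 rad/s

ω_n = √(k_t/J) = √(946/0.00248) = √381500 = 617.6 rad/s.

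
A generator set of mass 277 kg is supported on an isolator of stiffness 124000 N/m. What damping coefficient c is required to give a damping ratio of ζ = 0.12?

c_c = 2√(k·m) = 2√(124000 × 277) = 11720 N·s/m.
c = ζ·c_c = 0.12 × 11720 = 1407 N·s/m.

1410 N·s/m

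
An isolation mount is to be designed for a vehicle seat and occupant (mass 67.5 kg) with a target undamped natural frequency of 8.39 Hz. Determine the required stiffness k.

ω_n = 2πf_n = 2π × 8.39 = 52.72 rad/s.
k = m·ω_n² = 67.5 × 52.72² = 67.5 × 2779 = 187600 N/m.

188000 N/m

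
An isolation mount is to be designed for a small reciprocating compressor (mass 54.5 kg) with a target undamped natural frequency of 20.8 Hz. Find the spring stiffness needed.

ω_n = 2πf_n = 2π × 20.8 = 130.7 rad/s.
k = m·ω_n² = 54.5 × 130.7² = 54.5 × 17080 = 930900 N/m.

931000 N/m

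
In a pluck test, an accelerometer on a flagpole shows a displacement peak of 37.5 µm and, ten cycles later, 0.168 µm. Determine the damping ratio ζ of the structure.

0.0858

Logarithmic decrement δ = (1/n)·ln(x₀/x_n) = (1/10)·ln(37.5/0.168) = (1/10)·ln(223.2) = 0.5408.
ζ = δ/√(4π² + δ²) = 0.5408/√(39.48 + 0.292) = 0.5408/6.306 = 0.08576.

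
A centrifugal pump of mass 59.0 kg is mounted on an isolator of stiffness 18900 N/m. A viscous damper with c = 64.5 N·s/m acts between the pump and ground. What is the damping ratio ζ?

ω_n = √(k/m) = √(18900/59.0) = 17.90 rad/s.
Critical damping c_c = 2√(k·m) = 2√(18900 × 59.0) = 2112 N·s/m, so ζ = c/c_c = 64.5/2112 = 0.03054.

0.0305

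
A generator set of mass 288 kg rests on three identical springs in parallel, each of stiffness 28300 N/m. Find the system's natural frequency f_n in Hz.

Parallel springs add: k_eq = 3 × 28300 = 84900 N/m.
ω_n = √(k_eq/m) = √(84900/288) = √294.8 = 17.17 rad/s.
f_n = ω_n/(2π) = 17.17/6.283 = 2.733 Hz.

2.73 Hz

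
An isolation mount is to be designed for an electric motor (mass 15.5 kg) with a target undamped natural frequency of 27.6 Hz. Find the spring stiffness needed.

466000 N/m

ω_n = 2πf_n = 2π × 27.6 = 173.4 rad/s.
k = m·ω_n² = 15.5 × 173.4² = 15.5 × 30070 = 466100 N/m.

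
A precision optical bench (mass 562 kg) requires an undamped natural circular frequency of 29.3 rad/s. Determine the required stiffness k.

482000 N/m

k = m·ω_n² = 562 × 29.30² = 562 × 858.5 = 482500 N/m.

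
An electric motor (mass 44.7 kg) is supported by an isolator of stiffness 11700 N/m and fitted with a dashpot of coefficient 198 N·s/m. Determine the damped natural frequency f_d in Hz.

2.55 Hz

ω_n = √(k/m) = √(11700/44.7) = 16.18 rad/s.
Critical damping c_c = 2√(k·m) = 2√(11700 × 44.7) = 1446 N·s/m, so ζ = c/c_c = 198/1446 = 0.1369.
ω_d = ω_n√(1 − ζ²) = 16.18 × √(1 − 0.0187) = 16.03 rad/s.
f_d = ω_d/(2π) = 2.551 Hz.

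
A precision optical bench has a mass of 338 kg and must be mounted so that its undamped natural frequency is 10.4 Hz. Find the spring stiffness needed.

ω_n = 2πf_n = 2π × 10.4 = 65.35 rad/s.
k = m·ω_n² = 338 × 65.35² = 338 × 4270 = 1443000 N/m.

1440000 N/m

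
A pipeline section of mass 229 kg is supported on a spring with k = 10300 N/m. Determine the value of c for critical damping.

3070 N·s/m

c_c = 2√(k·m) = 2√(10300 × 229) = 2 × 1536 = 3072 N·s/m.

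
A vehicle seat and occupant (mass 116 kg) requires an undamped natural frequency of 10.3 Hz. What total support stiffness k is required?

486000 N/m

ω_n = 2πf_n = 2π × 10.3 = 64.72 rad/s.
k = m·ω_n² = 116 × 64.72² = 116 × 4188 = 485800 N/m.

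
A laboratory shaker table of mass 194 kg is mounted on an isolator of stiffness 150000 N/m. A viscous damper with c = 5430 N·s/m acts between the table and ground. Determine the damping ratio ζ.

ω_n = √(k/m) = √(150000/194) = 27.81 rad/s.
Critical damping c_c = 2√(k·m) = 2√(150000 × 194) = 10790 N·s/m, so ζ = c/c_c = 5430/10790 = 0.5033.

0.503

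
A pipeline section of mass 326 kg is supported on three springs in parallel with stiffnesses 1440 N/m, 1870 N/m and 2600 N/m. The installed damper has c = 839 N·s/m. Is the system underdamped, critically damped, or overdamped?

underdamped

Parallel springs add: k_eq = 1440 + 1870 + 2600 = 5910 N/m.
c_c = 2√(k_eq·m) = 2776 N·s/m; ζ = c/c_c = 839/2776 = 0.302.
Since ζ < 1 the system is underdamped.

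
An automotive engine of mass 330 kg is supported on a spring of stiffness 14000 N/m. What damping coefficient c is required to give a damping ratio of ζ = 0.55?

c_c = 2√(k·m) = 2√(14000 × 330) = 4299 N·s/m.
c = ζ·c_c = 0.55 × 4299 = 2364 N·s/m.

2360 N·s/m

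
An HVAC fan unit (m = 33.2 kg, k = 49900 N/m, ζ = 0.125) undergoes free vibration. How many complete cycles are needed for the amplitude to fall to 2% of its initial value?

5 cycles

Logarithmic decrement δ = 2πζ/√(1 − ζ²) = 2π × 0.1250/√(1 − 0.0156) = 0.7916.
x_n/x₀ = e^(−nδ) ≤ 0.02; take ln: n ≥ ln(1/0.02)/δ = 3.912/0.7916 = 4.942.
So 5 complete cycles are required.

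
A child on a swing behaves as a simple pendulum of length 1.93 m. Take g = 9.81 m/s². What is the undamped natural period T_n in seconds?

2.79 s

For a simple pendulum ω_n = √(g/L) = √(9.81/1.93) = √5.083 = 2.255 rad/s.
T_n = 2π/ω_n = 6.283/2.255 = 2.787 s.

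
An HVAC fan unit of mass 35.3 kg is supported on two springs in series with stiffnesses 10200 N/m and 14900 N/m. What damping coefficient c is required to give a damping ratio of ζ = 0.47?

Series springs: 1/k_eq = 1/10200 + 1/14900 = 0.0001652, so k_eq = 6055 N/m.
c_c = 2√(k_eq·m) = 2√(6055 × 35.3) = 924.6 N·s/m.
c = ζ·c_c = 0.47 × 924.6 = 434.6 N·s/m.

435 N·s/m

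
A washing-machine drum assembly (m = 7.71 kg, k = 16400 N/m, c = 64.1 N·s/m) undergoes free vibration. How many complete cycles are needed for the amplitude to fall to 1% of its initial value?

9 cycles

ζ = c/(2√(km)) = 64.1/(2√(16400 × 7.71)) = 64.1/711.2 = 0.09013.
Logarithmic decrement δ = 2πζ/√(1 − ζ²) = 2π × 0.09013/√(1 − 0.00812) = 0.5686.
x_n/x₀ = e^(−nδ) ≤ 0.01; take ln: n ≥ ln(1/0.01)/δ = 4.605/0.5686 = 8.099.
So 9 complete cycles are required.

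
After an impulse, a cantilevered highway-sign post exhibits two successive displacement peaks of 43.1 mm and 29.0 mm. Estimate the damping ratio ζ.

0.0629

Logarithmic decrement δ = (1/n)·ln(x₀/x_n) = (1/1)·ln(43.1/29.0) = (1/1)·ln(1.486) = 0.3962.
ζ = δ/√(4π² + δ²) = 0.3962/√(39.48 + 0.157) = 0.3962/6.296 = 0.06294.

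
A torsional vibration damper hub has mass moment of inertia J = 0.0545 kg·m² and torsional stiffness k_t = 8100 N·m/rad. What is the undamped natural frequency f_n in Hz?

61.4 Hz

ω_n = √(k_t/J) = √(8100/0.0545) = √148600 = 385.5 rad/s.
f_n = ω_n/(2π) = 385.5/6.283 = 61.36 Hz.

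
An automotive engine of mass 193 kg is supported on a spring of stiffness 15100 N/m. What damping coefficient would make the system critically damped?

3410 N·s/m

c_c = 2√(k·m) = 2√(15100 × 193) = 2 × 1707 = 3414 N·s/m.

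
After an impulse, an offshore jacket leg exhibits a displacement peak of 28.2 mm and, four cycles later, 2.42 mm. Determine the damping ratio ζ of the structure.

Logarithmic decrement δ = (1/n)·ln(x₀/x_n) = (1/4)·ln(28.2/2.42) = (1/4)·ln(11.65) = 0.6139.
ζ = δ/√(4π² + δ²) = 0.6139/√(39.48 + 0.377) = 0.6139/6.313 = 0.09724.

0.0972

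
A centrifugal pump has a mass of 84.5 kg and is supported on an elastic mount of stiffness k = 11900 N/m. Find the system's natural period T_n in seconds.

0.529 s

ω_n = √(k/m) = √(11900/84.5) = √140.8 = 11.87 rad/s.
T_n = 2π/ω_n = 6.283/11.87 = 0.5295 s.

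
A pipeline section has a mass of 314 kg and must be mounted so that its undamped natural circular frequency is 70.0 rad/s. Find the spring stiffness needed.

k = m·ω_n² = 314 × 70.00² = 314 × 4900 = 1539000 N/m.

1540000 N/m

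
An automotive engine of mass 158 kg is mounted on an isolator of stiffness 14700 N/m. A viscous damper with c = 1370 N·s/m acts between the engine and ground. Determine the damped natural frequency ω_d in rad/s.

ω_n = √(k/m) = √(14700/158) = 9.646 rad/s.
Critical damping c_c = 2√(k·m) = 2√(14700 × 158) = 3048 N·s/m, so ζ = c/c_c = 1370/3048 = 0.4495.
ω_d = ω_n√(1 − ζ²) = 9.646 × √(1 − 0.202) = 8.616 rad/s.

8.62 rad/s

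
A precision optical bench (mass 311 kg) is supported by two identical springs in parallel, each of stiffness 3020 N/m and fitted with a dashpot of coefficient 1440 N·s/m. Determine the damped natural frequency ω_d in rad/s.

Parallel springs add: k_eq = 2 × 3020 = 6040 N/m.
ω_n = √(k_eq/m) = √(6040/311) = 4.407 rad/s.
Critical damping c_c = 2√(k_eq·m) = 2√(6040 × 311) = 2741 N·s/m, so ζ = c/c_c = 1440/2741 = 0.5253.
ω_d = ω_n√(1 − ζ²) = 4.407 × √(1 − 0.276) = 3.750 rad/s.

3.75 rad/s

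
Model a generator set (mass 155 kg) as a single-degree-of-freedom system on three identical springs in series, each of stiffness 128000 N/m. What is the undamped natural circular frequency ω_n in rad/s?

Series springs: 1/k_eq = 3/128000, so k_eq = 128000/3 = 42670 N/m.
ω_n = √(k_eq/m) = √(42670/155) = √275.3 = 16.59 rad/s.

16.6 rad/s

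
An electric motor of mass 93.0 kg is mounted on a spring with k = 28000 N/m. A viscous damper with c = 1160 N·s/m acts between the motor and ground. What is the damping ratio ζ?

ω_n = √(k/m) = √(28000/93.0) = 17.35 rad/s.
Critical damping c_c = 2√(k·m) = 2√(28000 × 93.0) = 3227 N·s/m, so ζ = c/c_c = 1160/3227 = 0.3594.

0.359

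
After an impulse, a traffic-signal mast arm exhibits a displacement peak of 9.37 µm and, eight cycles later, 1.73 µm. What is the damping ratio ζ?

0.0336

Logarithmic decrement δ = (1/n)·ln(x₀/x_n) = (1/8)·ln(9.37/1.73) = (1/8)·ln(5.416) = 0.2112.
ζ = δ/√(4π² + δ²) = 0.2112/√(39.48 + 0.0446) = 0.2112/6.287 = 0.03359.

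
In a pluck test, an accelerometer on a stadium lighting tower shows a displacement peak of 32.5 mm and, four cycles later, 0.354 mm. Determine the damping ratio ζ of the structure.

0.177

Logarithmic decrement δ = (1/n)·ln(x₀/x_n) = (1/4)·ln(32.5/0.354) = (1/4)·ln(91.81) = 1.130.
ζ = δ/√(4π² + δ²) = 1.130/√(39.48 + 1.28) = 1.130/6.384 = 0.1770.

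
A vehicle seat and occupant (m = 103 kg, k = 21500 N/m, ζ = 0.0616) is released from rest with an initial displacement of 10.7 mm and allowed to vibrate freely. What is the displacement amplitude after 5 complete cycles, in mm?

Logarithmic decrement δ = 2πζ/√(1 − ζ²) = 2π × 0.06160/√(1 − 0.00379) = 0.3878.
After n cycles, x_n/x₀ = e^(−nδ), so x_5 = 10.7 × e^(−5 × 0.3878) = 10.7 × 0.1439 = 1.539 mm.

1.54 mm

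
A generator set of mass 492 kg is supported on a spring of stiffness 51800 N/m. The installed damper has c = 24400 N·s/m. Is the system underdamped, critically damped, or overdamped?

overdamped

c_c = 2√(k·m) = 10100 N·s/m; ζ = c/c_c = 24400/10100 = 2.42.
Since ζ > 1 the system is overdamped.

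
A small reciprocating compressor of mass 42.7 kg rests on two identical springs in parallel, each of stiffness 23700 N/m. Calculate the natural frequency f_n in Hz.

Parallel springs add: k_eq = 2 × 23700 = 47400 N/m.
ω_n = √(k_eq/m) = √(47400/42.7) = √1110 = 33.32 rad/s.
f_n = ω_n/(2π) = 33.32/6.283 = 5.303 Hz.

5.30 Hz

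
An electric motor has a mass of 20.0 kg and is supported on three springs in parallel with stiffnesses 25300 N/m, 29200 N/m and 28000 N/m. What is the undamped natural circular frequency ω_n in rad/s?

64.2 rad/s

Parallel springs add: k_eq = 25300 + 29200 + 28000 = 82500 N/m.
ω_n = √(k_eq/m) = √(82500/20.0) = √4125 = 64.23 rad/s.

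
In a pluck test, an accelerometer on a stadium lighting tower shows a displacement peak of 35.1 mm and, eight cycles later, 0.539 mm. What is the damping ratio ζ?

0.0828

Logarithmic decrement δ = (1/n)·ln(x₀/x_n) = (1/8)·ln(35.1/0.539) = (1/8)·ln(65.12) = 0.5220.
ζ = δ/√(4π² + δ²) = 0.5220/√(39.48 + 0.273) = 0.5220/6.305 = 0.08280.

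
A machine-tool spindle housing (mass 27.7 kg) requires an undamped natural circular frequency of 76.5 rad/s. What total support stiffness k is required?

k = m·ω_n² = 27.7 × 76.50² = 27.7 × 5852 = 162100 N/m.

162000 N/m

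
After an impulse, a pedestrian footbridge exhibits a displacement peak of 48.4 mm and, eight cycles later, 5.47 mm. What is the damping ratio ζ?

0.0433

Logarithmic decrement δ = (1/n)·ln(x₀/x_n) = (1/8)·ln(48.4/5.47) = (1/8)·ln(8.848) = 0.2725.
ζ = δ/√(4π² + δ²) = 0.2725/√(39.48 + 0.0743) = 0.2725/6.289 = 0.04333.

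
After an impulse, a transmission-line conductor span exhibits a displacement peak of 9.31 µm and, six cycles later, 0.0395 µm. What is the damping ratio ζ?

0.143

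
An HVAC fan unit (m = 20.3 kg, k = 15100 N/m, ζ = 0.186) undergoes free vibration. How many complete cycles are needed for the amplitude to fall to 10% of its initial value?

2 cycles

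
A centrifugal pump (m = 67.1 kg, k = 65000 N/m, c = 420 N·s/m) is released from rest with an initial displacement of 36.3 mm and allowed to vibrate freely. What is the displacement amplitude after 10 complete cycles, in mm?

0.0634 mm

ζ = c/(2√(km)) = 420/(2√(65000 × 67.1)) = 420/4177 = 0.1006.
Logarithmic decrement δ = 2πζ/√(1 − ζ²) = 2π × 0.1006/√(1 − 0.0101) = 0.6350.
After n cycles, x_n/x₀ = e^(−nδ), so x_10 = 36.3 × e^(−10 × 0.6350) = 36.3 × 0.001746 = 0.06339 mm.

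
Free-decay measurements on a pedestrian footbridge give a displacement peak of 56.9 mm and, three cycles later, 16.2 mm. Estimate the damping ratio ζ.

0.0665

Logarithmic decrement δ = (1/n)·ln(x₀/x_n) = (1/3)·ln(56.9/16.2) = (1/3)·ln(3.512) = 0.4188.
ζ = δ/√(4π² + δ²) = 0.4188/√(39.48 + 0.175) = 0.4188/6.297 = 0.06650.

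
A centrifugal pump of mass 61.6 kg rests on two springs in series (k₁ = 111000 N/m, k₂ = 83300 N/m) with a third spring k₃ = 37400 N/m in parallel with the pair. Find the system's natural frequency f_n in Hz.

Series pair: k_s = k₁k₂/(k₁+k₂) = (111000)(83300)/(111000 + 83300) = 47590 N/m. In parallel with k₃: k_eq = 47590 + 37400 = 84990 N/m.
ω_n = √(k_eq/m) = √(84990/61.6) = √1380 = 37.14 rad/s.
f_n = ω_n/(2π) = 37.14/6.283 = 5.912 Hz.

5.91 Hz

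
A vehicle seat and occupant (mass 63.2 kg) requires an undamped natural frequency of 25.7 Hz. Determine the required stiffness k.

ω_n = 2πf_n = 2π × 25.7 = 161.5 rad/s.
k = m·ω_n² = 63.2 × 161.5² = 63.2 × 26080 = 1648000 N/m.

1650000 N/m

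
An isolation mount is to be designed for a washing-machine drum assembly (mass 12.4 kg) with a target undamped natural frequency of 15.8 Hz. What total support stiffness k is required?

122000 N/m

ω_n = 2πf_n = 2π × 15.8 = 99.27 rad/s.
k = m·ω_n² = 12.4 × 99.27² = 12.4 × 9855 = 122200 N/m.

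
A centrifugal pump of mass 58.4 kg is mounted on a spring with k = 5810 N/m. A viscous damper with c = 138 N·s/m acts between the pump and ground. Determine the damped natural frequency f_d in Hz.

ω_n = √(k/m) = √(5810/58.4) = 9.974 rad/s.
Critical damping c_c = 2√(k·m) = 2√(5810 × 58.4) = 1165 N·s/m, so ζ = c/c_c = 138/1165 = 0.1185.
ω_d = ω_n√(1 − ζ²) = 9.974 × √(1 − 0.0140) = 9.904 rad/s.
f_d = ω_d/(2π) = 1.576 Hz.

1.58 Hz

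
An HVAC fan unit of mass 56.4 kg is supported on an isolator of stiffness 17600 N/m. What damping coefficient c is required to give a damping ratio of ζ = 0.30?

598 N·s/m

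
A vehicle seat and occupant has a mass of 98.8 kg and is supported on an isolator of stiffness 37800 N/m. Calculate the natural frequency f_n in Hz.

ω_n = √(k/m) = √(37800/98.8) = √382.6 = 19.56 rad/s.
f_n = ω_n/(2π) = 19.56/6.283 = 3.113 Hz.

3.11 Hz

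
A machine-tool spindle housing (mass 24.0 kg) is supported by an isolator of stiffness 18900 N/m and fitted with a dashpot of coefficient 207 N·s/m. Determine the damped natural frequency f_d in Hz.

4.41 Hz

ω_n = √(k/m) = √(18900/24.0) = 28.06 rad/s.
Critical damping c_c = 2√(k·m) = 2√(18900 × 24.0) = 1347 N·s/m, so ζ = c/c_c = 207/1347 = 0.1537.
ω_d = ω_n√(1 − ζ²) = 28.06 × √(1 − 0.0236) = 27.73 rad/s.
f_d = ω_d/(2π) = 4.413 Hz.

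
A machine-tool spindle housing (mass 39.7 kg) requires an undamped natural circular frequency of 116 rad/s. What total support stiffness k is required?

534000 N/m

k = m·ω_n² = 39.7 × 116.0² = 39.7 × 13460 = 534200 N/m.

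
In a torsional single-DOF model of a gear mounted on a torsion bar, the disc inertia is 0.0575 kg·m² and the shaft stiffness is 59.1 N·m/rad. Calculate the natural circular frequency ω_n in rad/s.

32.1 rad/s

ω_n = √(k_t/J) = √(59.1/0.0575) = √1028 = 32.06 rad/s.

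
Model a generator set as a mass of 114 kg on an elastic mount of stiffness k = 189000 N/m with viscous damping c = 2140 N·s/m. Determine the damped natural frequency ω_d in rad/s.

ω_n = √(k/m) = √(189000/114) = 40.72 rad/s.
Critical damping c_c = 2√(k·m) = 2√(189000 × 114) = 9284 N·s/m, so ζ = c/c_c = 2140/9284 = 0.2305.
ω_d = ω_n√(1 − ζ²) = 40.72 × √(1 − 0.0531) = 39.62 rad/s.

39.6 rad/s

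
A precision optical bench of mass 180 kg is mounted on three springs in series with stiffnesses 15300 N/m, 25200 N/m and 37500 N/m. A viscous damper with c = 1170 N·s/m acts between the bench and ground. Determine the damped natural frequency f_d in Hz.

Series springs: 1/k_eq = 1/15300 + 1/25200 + 1/37500 = 0.0001317, so k_eq = 7593 N/m.
ω_n = √(k_eq/m) = √(7593/180) = 6.495 rad/s.
Critical damping c_c = 2√(k_eq·m) = 2√(7593 × 180) = 2338 N·s/m, so ζ = c/c_c = 1170/2338 = 0.5004.
ω_d = ω_n√(1 − ζ²) = 6.495 × √(1 − 0.250) = 5.623 rad/s.
f_d = ω_d/(2π) = 0.8949 Hz.

0.895 Hz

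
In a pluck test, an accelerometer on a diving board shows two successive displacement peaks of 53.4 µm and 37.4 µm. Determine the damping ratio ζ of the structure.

Logarithmic decrement δ = (1/n)·ln(x₀/x_n) = (1/1)·ln(53.4/37.4) = (1/1)·ln(1.428) = 0.3561.
ζ = δ/√(4π² + δ²) = 0.3561/√(39.48 + 0.127) = 0.3561/6.293 = 0.05659.

0.0566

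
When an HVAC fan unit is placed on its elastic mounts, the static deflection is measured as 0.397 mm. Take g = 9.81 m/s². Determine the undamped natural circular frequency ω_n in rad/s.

ω_n = √(g/δ_st) = √(9.81/0.000397) = √24710 = 157.2 rad/s.

157 rad/s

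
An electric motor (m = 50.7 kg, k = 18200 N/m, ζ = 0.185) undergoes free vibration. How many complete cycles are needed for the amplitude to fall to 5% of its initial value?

3 cycles

Logarithmic decrement δ = 2πζ/√(1 − ζ²) = 2π × 0.1850/√(1 − 0.0342) = 1.183.
x_n/x₀ = e^(−nδ) ≤ 0.05; take ln: n ≥ ln(1/0.05)/δ = 2.996/1.183 = 2.533.
So 3 complete cycles are required.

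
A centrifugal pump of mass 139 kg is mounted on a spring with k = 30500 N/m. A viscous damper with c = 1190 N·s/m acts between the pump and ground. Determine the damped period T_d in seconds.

0.443 s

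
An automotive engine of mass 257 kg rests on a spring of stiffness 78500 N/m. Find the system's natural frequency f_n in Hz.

2.78 Hz

ω_n = √(k/m) = √(78500/257) = √305.4 = 17.48 rad/s.
f_n = ω_n/(2π) = 17.48/6.283 = 2.782 Hz.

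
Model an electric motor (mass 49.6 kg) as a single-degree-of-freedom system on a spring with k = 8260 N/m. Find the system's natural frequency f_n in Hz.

2.05 Hz

ω_n = √(k/m) = √(8260/49.6) = √166.5 = 12.90 rad/s.
f_n = ω_n/(2π) = 12.90/6.283 = 2.054 Hz.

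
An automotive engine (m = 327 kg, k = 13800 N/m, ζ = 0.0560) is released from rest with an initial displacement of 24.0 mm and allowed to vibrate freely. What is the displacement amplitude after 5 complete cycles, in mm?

Logarithmic decrement δ = 2πζ/√(1 − ζ²) = 2π × 0.05600/√(1 − 0.00314) = 0.3524.
After n cycles, x_n/x₀ = e^(−nδ), so x_5 = 24.0 × e^(−5 × 0.3524) = 24.0 × 0.1717 = 4.121 mm.

4.12 mm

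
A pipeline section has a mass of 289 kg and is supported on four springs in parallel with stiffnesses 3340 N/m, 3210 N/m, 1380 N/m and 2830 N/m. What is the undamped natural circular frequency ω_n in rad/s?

Parallel springs add: k_eq = 3340 + 3210 + 1380 + 2830 = 10760 N/m.
ω_n = √(k_eq/m) = √(10760/289) = √37.23 = 6.102 rad/s.

6.10 rad/s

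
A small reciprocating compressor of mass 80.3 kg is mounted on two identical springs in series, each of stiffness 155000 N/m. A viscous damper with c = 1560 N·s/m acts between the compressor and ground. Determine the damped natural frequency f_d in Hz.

4.70 Hz

Series springs: 1/k_eq = 2/155000, so k_eq = 155000/2 = 77500 N/m.
ω_n = √(k_eq/m) = √(77500/80.3) = 31.07 rad/s.
Critical damping c_c = 2√(k_eq·m) = 2√(77500 × 80.3) = 4989 N·s/m, so ζ = c/c_c = 1560/4989 = 0.3127.
ω_d = ω_n√(1 − ζ²) = 31.07 × √(1 − 0.0978) = 29.51 rad/s.
f_d = ω_d/(2π) = 4.696 Hz.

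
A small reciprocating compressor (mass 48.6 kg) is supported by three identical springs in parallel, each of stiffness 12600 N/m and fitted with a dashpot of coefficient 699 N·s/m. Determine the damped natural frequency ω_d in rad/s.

Parallel springs add: k_eq = 3 × 12600 = 37800 N/m.
ω_n = √(k_eq/m) = √(37800/48.6) = 27.89 rad/s.
Critical damping c_c = 2√(k_eq·m) = 2√(37800 × 48.6) = 2711 N·s/m, so ζ = c/c_c = 699/2711 = 0.2579.
ω_d = ω_n√(1 − ζ²) = 27.89 × √(1 − 0.0665) = 26.95 rad/s.

26.9 rad/s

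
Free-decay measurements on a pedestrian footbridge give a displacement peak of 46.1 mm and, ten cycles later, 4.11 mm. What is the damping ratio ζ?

0.0384

Logarithmic decrement δ = (1/n)·ln(x₀/x_n) = (1/10)·ln(46.1/4.11) = (1/10)·ln(11.22) = 0.2417.
ζ = δ/√(4π² + δ²) = 0.2417/√(39.48 + 0.0584) = 0.2417/6.288 = 0.03845.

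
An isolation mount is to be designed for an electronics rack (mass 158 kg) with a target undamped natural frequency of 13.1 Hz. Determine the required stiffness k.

ω_n = 2πf_n = 2π × 13.1 = 82.31 rad/s.
k = m·ω_n² = 158 × 82.31² = 158 × 6775 = 1070000 N/m.

1070000 N/m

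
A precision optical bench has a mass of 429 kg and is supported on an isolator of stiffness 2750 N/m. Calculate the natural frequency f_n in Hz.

0.403 Hz

ω_n = √(k/m) = √(2750/429) = √6.410 = 2.532 rad/s.
f_n = ω_n/(2π) = 2.532/6.283 = 0.4030 Hz.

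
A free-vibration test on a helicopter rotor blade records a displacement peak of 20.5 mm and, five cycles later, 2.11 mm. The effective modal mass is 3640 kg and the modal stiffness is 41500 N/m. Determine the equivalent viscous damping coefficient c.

Logarithmic decrement δ = (1/n)·ln(x₀/x_n) = (1/5)·ln(20.5/2.11) = (1/5)·ln(9.716) = 0.4547.
ζ = δ/√(4π² + δ²) = 0.4547/√(39.48 + 0.207) = 0.4547/6.300 = 0.07219.
c = ζ · 2√(km) = 0.07219 × 2√(41500 × 3640) = 0.07219 × 24580 = 1774 N·s/m.

1770 N·s/m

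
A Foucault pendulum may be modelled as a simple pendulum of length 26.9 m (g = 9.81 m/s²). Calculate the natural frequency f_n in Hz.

For a simple pendulum ω_n = √(g/L) = √(9.81/26.9) = √0.3647 = 0.6039 rad/s.
f_n = ω_n/(2π) = 0.6039/6.283 = 0.09611 Hz.

0.0961 Hz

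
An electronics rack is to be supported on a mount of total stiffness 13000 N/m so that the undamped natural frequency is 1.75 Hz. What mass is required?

ω_n = 2πf_n = 2π × 1.75 = 11.00 rad/s.
m = k/ω_n² = 13000/11.00² = 13000/120.9 = 107.5 kg.

108 kg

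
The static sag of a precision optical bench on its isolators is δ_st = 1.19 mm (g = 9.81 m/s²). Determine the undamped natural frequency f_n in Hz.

ω_n = √(g/δ_st) = √(9.81/0.00119) = √8244 = 90.79 rad/s.
f_n = ω_n/(2π) = 90.79/6.283 = 14.45 Hz.

14.5 Hz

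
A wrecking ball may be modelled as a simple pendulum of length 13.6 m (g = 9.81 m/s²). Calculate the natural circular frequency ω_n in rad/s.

0.849 rad/s

For a simple pendulum ω_n = √(g/L) = √(9.81/13.6) = √0.7213 = 0.8493 rad/s.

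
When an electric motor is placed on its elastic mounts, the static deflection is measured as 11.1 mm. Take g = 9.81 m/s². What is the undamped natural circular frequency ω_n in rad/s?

29.7 rad/s

ω_n = √(g/δ_st) = √(9.81/0.0111) = √883.8 = 29.73 rad/s.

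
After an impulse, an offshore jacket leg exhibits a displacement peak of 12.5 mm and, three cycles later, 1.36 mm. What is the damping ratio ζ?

0.117

Logarithmic decrement δ = (1/n)·ln(x₀/x_n) = (1/3)·ln(12.5/1.36) = (1/3)·ln(9.191) = 0.7394.
ζ = δ/√(4π² + δ²) = 0.7394/√(39.48 + 0.547) = 0.7394/6.327 = 0.1169.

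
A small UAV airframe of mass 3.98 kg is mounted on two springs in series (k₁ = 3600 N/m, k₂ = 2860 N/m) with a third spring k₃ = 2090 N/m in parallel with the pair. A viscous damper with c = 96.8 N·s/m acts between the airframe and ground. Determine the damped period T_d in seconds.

0.225 s

Series pair: k_s = k₁k₂/(k₁+k₂) = (3600)(2860)/(3600 + 2860) = 1594 N/m. In parallel with k₃: k_eq = 1594 + 2090 = 3684 N/m.
ω_n = √(k_eq/m) = √(3684/3.98) = 30.42 rad/s.
Critical damping c_c = 2√(k_eq·m) = 2√(3684 × 3.98) = 242.2 N·s/m, so ζ = c/c_c = 96.8/242.2 = 0.3997.
ω_d = ω_n√(1 − ζ²) = 30.42 × √(1 − 0.160) = 27.89 rad/s.
T_d = 2π/ω_d = 0.2253 s.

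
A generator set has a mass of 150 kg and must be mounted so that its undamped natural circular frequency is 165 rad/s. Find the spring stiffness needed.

4080000 N/m

k = m·ω_n² = 150 × 165.0² = 150 × 27220 = 4084000 N/m.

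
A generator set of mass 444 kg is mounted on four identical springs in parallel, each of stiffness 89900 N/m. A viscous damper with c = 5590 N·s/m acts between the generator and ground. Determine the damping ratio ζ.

0.221

Parallel springs add: k_eq = 4 × 89900 = 359600 N/m.
ω_n = √(k_eq/m) = √(359600/444) = 28.46 rad/s.
Critical damping c_c = 2√(k_eq·m) = 2√(359600 × 444) = 25270 N·s/m, so ζ = c/c_c = 5590/25270 = 0.2212.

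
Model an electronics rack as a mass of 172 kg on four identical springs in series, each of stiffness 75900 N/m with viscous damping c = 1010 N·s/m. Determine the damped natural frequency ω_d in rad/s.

10.1 rad/s

Series springs: 1/k_eq = 4/75900, so k_eq = 75900/4 = 18980 N/m.
ω_n = √(k_eq/m) = √(18980/172) = 10.50 rad/s.
Critical damping c_c = 2√(k_eq·m) = 2√(18980 × 172) = 3613 N·s/m, so ζ = c/c_c = 1010/3613 = 0.2795.
ω_d = ω_n√(1 − ζ²) = 10.50 × √(1 − 0.0781) = 10.08 rad/s.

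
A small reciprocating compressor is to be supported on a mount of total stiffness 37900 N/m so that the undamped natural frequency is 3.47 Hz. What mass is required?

79.7 kg

ω_n = 2πf_n = 2π × 3.47 = 21.80 rad/s.
m = k/ω_n² = 37900/21.80² = 37900/475.4 = 79.73 kg.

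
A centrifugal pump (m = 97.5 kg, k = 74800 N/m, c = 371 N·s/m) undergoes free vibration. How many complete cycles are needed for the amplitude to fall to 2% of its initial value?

10 cycles

ζ = c/(2√(km)) = 371/(2√(74800 × 97.5)) = 371/5401 = 0.06869.
Logarithmic decrement δ = 2πζ/√(1 − ζ²) = 2π × 0.06869/√(1 − 0.00472) = 0.4326.
x_n/x₀ = e^(−nδ) ≤ 0.02; take ln: n ≥ ln(1/0.02)/δ = 3.912/0.4326 = 9.043.
So 10 complete cycles are required.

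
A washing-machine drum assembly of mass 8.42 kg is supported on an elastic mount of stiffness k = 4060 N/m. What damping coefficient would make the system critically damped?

370 N·s/m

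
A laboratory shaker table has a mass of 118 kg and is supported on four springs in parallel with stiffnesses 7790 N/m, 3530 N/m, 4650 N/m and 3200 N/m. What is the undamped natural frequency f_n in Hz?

2.03 Hz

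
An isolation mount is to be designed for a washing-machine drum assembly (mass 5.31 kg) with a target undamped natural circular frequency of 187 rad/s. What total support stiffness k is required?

186000 N/m

k = m·ω_n² = 5.31 × 187.0² = 5.31 × 34970 = 185700 N/m.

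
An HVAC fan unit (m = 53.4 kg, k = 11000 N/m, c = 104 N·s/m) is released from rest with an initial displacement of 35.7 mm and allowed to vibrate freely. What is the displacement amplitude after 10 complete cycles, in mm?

ζ = c/(2√(km)) = 104/(2√(11000 × 53.4)) = 104/1533 = 0.06785.
Logarithmic decrement δ = 2πζ/√(1 − ζ²) = 2π × 0.06785/√(1 − 0.00460) = 0.4273.
After n cycles, x_n/x₀ = e^(−nδ), so x_10 = 35.7 × e^(−10 × 0.4273) = 35.7 × 0.01394 = 0.4977 mm.

0.498 mm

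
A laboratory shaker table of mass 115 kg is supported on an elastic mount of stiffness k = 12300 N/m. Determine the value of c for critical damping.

2380 N·s/m

c_c = 2√(k·m) = 2√(12300 × 115) = 2 × 1189 = 2379 N·s/m.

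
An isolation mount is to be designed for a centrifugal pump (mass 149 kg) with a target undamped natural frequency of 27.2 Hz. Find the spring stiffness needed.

4350000 N/m

ω_n = 2πf_n = 2π × 27.2 = 170.9 rad/s.
k = m·ω_n² = 149 × 170.9² = 149 × 29210 = 4352000 N/m.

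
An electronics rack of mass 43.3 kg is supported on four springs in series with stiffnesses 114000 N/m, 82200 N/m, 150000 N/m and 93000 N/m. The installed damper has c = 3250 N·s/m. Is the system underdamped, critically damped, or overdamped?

Series springs: 1/k_eq = 1/114000 + 1/82200 + 1/150000 + 1/93000 = 3.836×10^-5, so k_eq = 26070 N/m.
c_c = 2√(k_eq·m) = 2125 N·s/m; ζ = c/c_c = 3250/2125 = 1.53.
Since ζ > 1 the system is overdamped.

overdamped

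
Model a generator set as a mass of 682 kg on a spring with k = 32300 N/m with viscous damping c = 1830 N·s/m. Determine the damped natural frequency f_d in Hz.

1.07 Hz

ω_n = √(k/m) = √(32300/682) = 6.882 rad/s.
Critical damping c_c = 2√(k·m) = 2√(32300 × 682) = 9387 N·s/m, so ζ = c/c_c = 1830/9387 = 0.1950.
ω_d = ω_n√(1 − ζ²) = 6.882 × √(1 − 0.0380) = 6.750 rad/s.
f_d = ω_d/(2π) = 1.074 Hz.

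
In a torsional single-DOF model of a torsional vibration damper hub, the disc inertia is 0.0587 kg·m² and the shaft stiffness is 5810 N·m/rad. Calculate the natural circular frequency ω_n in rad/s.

315 rad/s

ω_n = √(k_t/J) = √(5810/0.0587) = √98980 = 314.6 rad/s.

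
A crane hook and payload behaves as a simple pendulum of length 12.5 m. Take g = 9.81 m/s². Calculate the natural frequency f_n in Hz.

0.141 Hz

For a simple pendulum ω_n = √(g/L) = √(9.81/12.5) = √0.7848 = 0.8859 rad/s.
f_n = ω_n/(2π) = 0.8859/6.283 = 0.1410 Hz.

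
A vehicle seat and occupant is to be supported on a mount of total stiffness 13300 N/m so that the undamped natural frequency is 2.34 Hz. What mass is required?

61.5 kg

ω_n = 2πf_n = 2π × 2.34 = 14.70 rad/s.
m = k/ω_n² = 13300/14.70² = 13300/216.2 = 61.53 kg.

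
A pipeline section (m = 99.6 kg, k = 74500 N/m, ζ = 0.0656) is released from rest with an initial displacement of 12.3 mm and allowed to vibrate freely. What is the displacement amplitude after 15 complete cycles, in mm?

0.0251 mm

Logarithmic decrement δ = 2πζ/√(1 − ζ²) = 2π × 0.06560/√(1 − 0.00430) = 0.4131.
After n cycles, x_n/x₀ = e^(−nδ), so x_15 = 12.3 × e^(−15 × 0.4131) = 12.3 × 0.002038 = 0.02506 mm.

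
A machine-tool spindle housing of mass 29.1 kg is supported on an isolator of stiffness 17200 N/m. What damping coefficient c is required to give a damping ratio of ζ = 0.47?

665 N·s/m

c_c = 2√(k·m) = 2√(17200 × 29.1) = 1415 N·s/m.
c = ζ·c_c = 0.47 × 1415 = 665.0 N·s/m.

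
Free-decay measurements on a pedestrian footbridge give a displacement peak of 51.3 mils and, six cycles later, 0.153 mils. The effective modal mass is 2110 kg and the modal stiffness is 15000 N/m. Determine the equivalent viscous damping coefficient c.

Logarithmic decrement δ = (1/n)·ln(x₀/x_n) = (1/6)·ln(51.3/0.153) = (1/6)·ln(335.3) = 0.9692.
ζ = δ/√(4π² + δ²) = 0.9692/√(39.48 + 0.939) = 0.9692/6.357 = 0.1524.
c = ζ · 2√(km) = 0.1524 × 2√(15000 × 2110) = 0.1524 × 11250 = 1715 N·s/m.

1720 N·s/m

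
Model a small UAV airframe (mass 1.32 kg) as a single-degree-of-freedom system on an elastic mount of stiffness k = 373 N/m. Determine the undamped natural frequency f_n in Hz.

2.68 Hz

ω_n = √(k/m) = √(373.0/1.32) = √282.6 = 16.81 rad/s.
f_n = ω_n/(2π) = 16.81/6.283 = 2.675 Hz.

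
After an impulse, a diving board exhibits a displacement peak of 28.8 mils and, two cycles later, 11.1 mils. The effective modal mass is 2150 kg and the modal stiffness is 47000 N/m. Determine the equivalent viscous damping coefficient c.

1520 N·s/m

Logarithmic decrement δ = (1/n)·ln(x₀/x_n) = (1/2)·ln(28.8/11.1) = (1/2)·ln(2.595) = 0.4767.
ζ = δ/√(4π² + δ²) = 0.4767/√(39.48 + 0.227) = 0.4767/6.301 = 0.07565.
c = ζ · 2√(km) = 0.07565 × 2√(47000 × 2150) = 0.07565 × 20100 = 1521 N·s/m.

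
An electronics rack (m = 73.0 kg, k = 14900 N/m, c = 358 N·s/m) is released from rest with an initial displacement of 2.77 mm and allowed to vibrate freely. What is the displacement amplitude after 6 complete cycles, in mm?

0.00389 mm

ζ = c/(2√(km)) = 358/(2√(14900 × 73.0)) = 358/2086 = 0.1716.
Logarithmic decrement δ = 2πζ/√(1 − ζ²) = 2π × 0.1716/√(1 − 0.0295) = 1.095.
After n cycles, x_n/x₀ = e^(−nδ), so x_6 = 2.77 × e^(−6 × 1.095) = 2.77 × 0.001405 = 0.003891 mm.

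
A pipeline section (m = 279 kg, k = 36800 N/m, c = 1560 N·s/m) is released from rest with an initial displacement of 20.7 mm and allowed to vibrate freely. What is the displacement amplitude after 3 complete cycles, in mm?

0.183 mm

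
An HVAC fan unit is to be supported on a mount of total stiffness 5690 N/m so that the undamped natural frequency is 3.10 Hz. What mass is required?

ω_n = 2πf_n = 2π × 3.10 = 19.48 rad/s.
m = k/ω_n² = 5690/19.48² = 5690/379.4 = 15.00 kg.

15.0 kg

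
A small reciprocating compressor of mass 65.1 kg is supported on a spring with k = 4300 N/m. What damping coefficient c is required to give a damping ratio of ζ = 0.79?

c_c = 2√(k·m) = 2√(4300 × 65.1) = 1058 N·s/m.
c = ζ·c_c = 0.79 × 1058 = 836.0 N·s/m.

836 N·s/m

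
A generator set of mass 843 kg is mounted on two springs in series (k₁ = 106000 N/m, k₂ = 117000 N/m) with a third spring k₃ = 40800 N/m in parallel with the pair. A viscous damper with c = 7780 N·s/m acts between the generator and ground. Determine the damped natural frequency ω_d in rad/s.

Series pair: k_s = k₁k₂/(k₁+k₂) = (106000)(117000)/(106000 + 117000) = 55610 N/m. In parallel with k₃: k_eq = 55610 + 40800 = 96410 N/m.
ω_n = √(k_eq/m) = √(96410/843) = 10.69 rad/s.
Critical damping c_c = 2√(k_eq·m) = 2√(96410 × 843) = 18030 N·s/m, so ζ = c/c_c = 7780/18030 = 0.4315.
ω_d = ω_n√(1 − ζ²) = 10.69 × √(1 − 0.186) = 9.648 rad/s.

9.65 rad/s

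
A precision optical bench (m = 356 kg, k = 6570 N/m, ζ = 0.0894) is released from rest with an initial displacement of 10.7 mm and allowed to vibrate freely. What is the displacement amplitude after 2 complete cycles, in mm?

3.46 mm

Logarithmic decrement δ = 2πζ/√(1 − ζ²) = 2π × 0.08940/√(1 − 0.00799) = 0.5640.
After n cycles, x_n/x₀ = e^(−nδ), so x_2 = 10.7 × e^(−2 × 0.5640) = 10.7 × 0.3237 = 3.464 mm.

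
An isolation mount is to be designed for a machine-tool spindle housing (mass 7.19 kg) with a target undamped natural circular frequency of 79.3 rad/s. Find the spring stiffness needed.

45200 N/m

k = m·ω_n² = 7.19 × 79.30² = 7.19 × 6288 = 45210 N/m.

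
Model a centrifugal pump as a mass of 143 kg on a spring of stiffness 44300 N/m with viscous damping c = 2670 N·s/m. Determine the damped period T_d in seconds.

0.421 s

ω_n = √(k/m) = √(44300/143) = 17.60 rad/s.
Critical damping c_c = 2√(k·m) = 2√(44300 × 143) = 5034 N·s/m, so ζ = c/c_c = 2670/5034 = 0.5304.
ω_d = ω_n√(1 − ζ²) = 17.60 × √(1 − 0.281) = 14.92 rad/s.
T_d = 2π/ω_d = 0.4211 s.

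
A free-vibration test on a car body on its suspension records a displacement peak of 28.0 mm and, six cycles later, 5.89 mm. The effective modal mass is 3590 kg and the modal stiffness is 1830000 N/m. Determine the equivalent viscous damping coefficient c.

Logarithmic decrement δ = (1/n)·ln(x₀/x_n) = (1/6)·ln(28.0/5.89) = (1/6)·ln(4.754) = 0.2598.
ζ = δ/√(4π² + δ²) = 0.2598/√(39.48 + 0.0675) = 0.2598/6.289 = 0.04132.
c = ζ · 2√(km) = 0.04132 × 2√(1830000 × 3590) = 0.04132 × 162100 = 6698 N·s/m.

6700 N·s/m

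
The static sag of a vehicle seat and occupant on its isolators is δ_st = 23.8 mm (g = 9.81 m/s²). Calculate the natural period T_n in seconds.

0.309 s

ω_n = √(g/δ_st) = √(9.81/0.0238) = √412.2 = 20.30 rad/s.
T_n = 2π/ω_n = 6.283/20.30 = 0.3095 s.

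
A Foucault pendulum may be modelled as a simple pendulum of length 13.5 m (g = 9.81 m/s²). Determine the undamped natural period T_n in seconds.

7.37 s

For a simple pendulum ω_n = √(g/L) = √(9.81/13.5) = √0.7267 = 0.8524 rad/s.
T_n = 2π/ω_n = 6.283/0.8524 = 7.371 s.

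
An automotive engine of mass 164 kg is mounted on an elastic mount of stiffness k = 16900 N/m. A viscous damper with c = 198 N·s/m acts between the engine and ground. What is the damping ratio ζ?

ω_n = √(k/m) = √(16900/164) = 10.15 rad/s.
Critical damping c_c = 2√(k·m) = 2√(16900 × 164) = 3330 N·s/m, so ζ = c/c_c = 198/3330 = 0.05947.

0.0595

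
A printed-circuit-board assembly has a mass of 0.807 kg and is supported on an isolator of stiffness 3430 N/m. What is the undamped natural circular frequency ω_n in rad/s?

65.2 rad/s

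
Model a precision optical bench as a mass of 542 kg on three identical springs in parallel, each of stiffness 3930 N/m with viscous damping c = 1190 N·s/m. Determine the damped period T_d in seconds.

1.39 s

Parallel springs add: k_eq = 3 × 3930 = 11790 N/m.
ω_n = √(k_eq/m) = √(11790/542) = 4.664 rad/s.
Critical damping c_c = 2√(k_eq·m) = 2√(11790 × 542) = 5056 N·s/m, so ζ = c/c_c = 1190/5056 = 0.2354.
ω_d = ω_n√(1 − ζ²) = 4.664 × √(1 − 0.0554) = 4.533 rad/s.
T_d = 2π/ω_d = 1.386 s.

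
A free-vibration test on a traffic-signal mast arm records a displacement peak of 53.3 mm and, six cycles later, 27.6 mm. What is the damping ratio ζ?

0.0175

Logarithmic decrement δ = (1/n)·ln(x₀/x_n) = (1/6)·ln(53.3/27.6) = (1/6)·ln(1.931) = 0.1097.
ζ = δ/√(4π² + δ²) = 0.1097/√(39.48 + 0.0120) = 0.1097/6.284 = 0.01745.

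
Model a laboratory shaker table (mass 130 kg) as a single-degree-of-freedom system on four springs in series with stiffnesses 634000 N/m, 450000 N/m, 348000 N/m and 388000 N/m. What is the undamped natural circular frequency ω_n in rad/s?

Series springs: 1/k_eq = 1/634000 + 1/450000 + 1/348000 + 1/388000 = 9.250×10^-6, so k_eq = 108100 N/m.
ω_n = √(k_eq/m) = √(108100/130) = √831.6 = 28.84 rad/s.

28.8 rad/s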